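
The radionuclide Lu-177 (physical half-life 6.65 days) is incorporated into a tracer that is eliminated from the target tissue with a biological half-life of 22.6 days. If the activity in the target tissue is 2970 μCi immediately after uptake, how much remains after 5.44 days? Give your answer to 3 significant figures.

1/t_eff = 1/t_phys + 1/t_biol = 1/6.65 + 1/22.6 = 0.19462 per day.
t_eff = 6.65 × 22.6 / (6.65 + 22.6) ≈ 5.1381 days.
Remaining = 2970 × (1/2)^(5.44/5.1381) = 2970 × (1/2)^1.0588 ≈ 1425.7 μCi.

1430 μCi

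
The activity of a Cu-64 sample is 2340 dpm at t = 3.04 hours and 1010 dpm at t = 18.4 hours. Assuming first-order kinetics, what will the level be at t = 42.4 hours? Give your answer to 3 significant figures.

272 dpm

Over Δt = 18.4 − 3.04 = 15.36 hours, the level fell by a factor of 2340/1010 ≈ 2.3168.
n = log₂(2.3168) ≈ 1.2122 half-lives, so t½ = 15.36/1.2122 ≈ 12.672 hours.
From t = 18.4 to t = 42.4: 1010 × (1/2)^((42.4−18.4)/12.672) ≈ 271.75 dpm.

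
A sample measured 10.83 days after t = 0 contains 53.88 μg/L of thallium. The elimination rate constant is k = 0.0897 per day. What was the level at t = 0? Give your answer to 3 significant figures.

142 μg/L

t½ = ln 2 / k = 0.69315 / 0.0897 ≈ 7.7274 days.
Number of half-lives elapsed: n = 10.83/7.7274 ≈ 1.4015.
A₀ = A × 2^n = 53.88 × 2^1.4015 = 53.88 × 2.6418 ≈ 142.34 μg/L.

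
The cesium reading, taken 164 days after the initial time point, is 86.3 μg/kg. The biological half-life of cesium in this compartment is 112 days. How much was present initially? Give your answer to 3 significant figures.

Number of half-lives elapsed: n = 164/112 ≈ 1.4643.
A₀ = A × 2^n = 86.3 × 2^1.4643 = 86.3 × 2.7593 ≈ 238.12 μg/kg.

238 μg/kg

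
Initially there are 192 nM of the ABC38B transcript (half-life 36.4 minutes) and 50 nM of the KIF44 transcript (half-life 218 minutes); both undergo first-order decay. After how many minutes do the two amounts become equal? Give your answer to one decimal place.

84.8 minutes

Set 192·(1/2)^(t/36.4) = 50·(1/2)^(t/218).
Taking log₂: log₂(192/50) = t·(1/36.4 − 1/218).
log₂(3.84) = 1.9411; 1/36.4 − 1/218 = 0.022885.
t = 1.9411 / 0.022885 ≈ 84.819 minutes.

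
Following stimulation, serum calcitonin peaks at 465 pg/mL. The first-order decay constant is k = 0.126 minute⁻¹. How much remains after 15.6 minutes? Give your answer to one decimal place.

65.1 pg/mL

t½ = ln 2 / k = 0.69315 / 0.126 ≈ 5.5012 minutes.
Number of half-lives: n = 15.6/5.5012 ≈ 2.8358.
Remaining = 465 × (1/2)^2.8358 = 465 × 0.14007 ≈ 65.133 pg/mL.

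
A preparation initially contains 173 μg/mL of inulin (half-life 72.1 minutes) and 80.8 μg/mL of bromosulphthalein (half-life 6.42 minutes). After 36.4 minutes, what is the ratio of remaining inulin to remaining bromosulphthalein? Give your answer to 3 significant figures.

inulin: 173 × (1/2)^(36.4/72.1) = 173 × (1/2)^0.50485 ≈ 121.92 μg/mL.
bromosulphthalein: 80.8 × (1/2)^(36.4/6.42) = 80.8 × (1/2)^5.6698 ≈ 1.5872 μg/mL.
Ratio ≈ 121.92 / 1.5872 ≈ 76.813.

76.8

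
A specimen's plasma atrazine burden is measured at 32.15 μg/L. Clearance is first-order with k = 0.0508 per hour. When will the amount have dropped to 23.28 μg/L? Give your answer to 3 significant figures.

6.35 hours

t½ = ln 2 / k = 0.69315 / 0.0508 ≈ 13.645 hours.
Fraction remaining = 23.28/32.15 ≈ 0.72411.
n = log₂(32.15/23.28) = ln(1.381)/ln 2 ≈ 0.46573 half-lives.
t = n × t½ = 0.46573 × 13.645 ≈ 6.3547 hours.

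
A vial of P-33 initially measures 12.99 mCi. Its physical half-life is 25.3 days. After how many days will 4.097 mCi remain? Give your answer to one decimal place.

42.1 days

Fraction remaining = 4.097/12.99 ≈ 0.3154.
n = log₂(12.99/4.097) = ln(3.1706)/ln 2 ≈ 1.6648 half-lives.
t = n × t½ = 1.6648 × 25.3 ≈ 42.118 days.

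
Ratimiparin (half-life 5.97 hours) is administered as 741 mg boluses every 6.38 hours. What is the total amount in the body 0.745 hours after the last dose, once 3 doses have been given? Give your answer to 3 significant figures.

1160 mg

The 3 doses were given 13.505, 7.125, 0.745 hours ago.
Total = 741·(1/2)^(13.505/5.97) + 741·(1/2)^(7.125/5.97) + 741·(1/2)^(0.745/5.97)
      = 154.47 + 324 + 679.6 ≈ 1158.1 mg.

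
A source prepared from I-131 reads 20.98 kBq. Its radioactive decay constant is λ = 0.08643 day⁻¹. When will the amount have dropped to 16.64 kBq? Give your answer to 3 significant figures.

t½ = ln 2 / λ = 0.69315 / 0.08643 ≈ 8.0198 days.
Fraction remaining = 16.64/20.98 ≈ 0.79314.
n = log₂(20.98/16.64) = ln(1.2608)/ln 2 ≈ 0.33436 half-lives.
t = n × t½ = 0.33436 × 8.0198 ≈ 2.6815 days.

2.68 days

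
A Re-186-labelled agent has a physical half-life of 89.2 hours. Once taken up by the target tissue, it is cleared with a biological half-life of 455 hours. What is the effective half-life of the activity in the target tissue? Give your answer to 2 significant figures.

75 hours

1/t_eff = 1/t_phys + 1/t_biol = 1/89.2 + 1/455 = 0.013409 per hour.
t_eff = 89.2 × 455 / (89.2 + 455) ≈ 74.579 hours.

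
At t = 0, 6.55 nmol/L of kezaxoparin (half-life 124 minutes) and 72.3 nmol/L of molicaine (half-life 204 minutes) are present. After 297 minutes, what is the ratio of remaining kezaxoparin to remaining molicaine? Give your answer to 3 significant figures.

0.0472

kezaxoparin: 6.55 × (1/2)^(297/124) = 6.55 × (1/2)^2.3952 ≈ 1.2452 nmol/L.
molicaine: 72.3 × (1/2)^(297/204) = 72.3 × (1/2)^1.4559 ≈ 26.356 nmol/L.
Ratio ≈ 1.2452 / 26.356 ≈ 0.047245.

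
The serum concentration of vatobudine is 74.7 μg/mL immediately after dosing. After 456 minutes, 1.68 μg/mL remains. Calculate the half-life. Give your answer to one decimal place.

83.3 minutes

A/A₀ = 1.68/74.7 ≈ 0.02249.
n = log₂(44.464) ≈ 5.4746 half-lives elapsed in 456 minutes.
t½ = 456/5.4746 ≈ 83.294 minutes.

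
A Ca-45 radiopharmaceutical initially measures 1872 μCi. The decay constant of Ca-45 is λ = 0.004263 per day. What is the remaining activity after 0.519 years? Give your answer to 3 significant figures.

t½ = ln 2 / λ = 0.69315 / 0.004263 ≈ 162.6 days.
Convert the elapsed time: 0.519 years = 189.435 days.
Number of half-lives: n = 189.435/162.6 ≈ 1.1651.
Remaining = 1872 × (1/2)^1.1651 = 1872 × 0.44594 ≈ 834.81 μCi.

835 μCi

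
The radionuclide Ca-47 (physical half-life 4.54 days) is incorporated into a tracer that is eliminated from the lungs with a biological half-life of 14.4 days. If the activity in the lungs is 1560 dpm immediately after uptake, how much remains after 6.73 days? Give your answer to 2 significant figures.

1/t_eff = 1/t_phys + 1/t_biol = 1/4.54 + 1/14.4 = 0.28971 per day.
t_eff = 4.54 × 14.4 / (4.54 + 14.4) ≈ 3.4517 days.
Remaining = 1560 × (1/2)^(6.73/3.4517) = 1560 × (1/2)^1.9497 ≈ 403.83 dpm.

400 dpm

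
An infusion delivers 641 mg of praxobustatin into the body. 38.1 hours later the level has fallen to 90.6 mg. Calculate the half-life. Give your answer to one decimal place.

A/A₀ = 90.6/641 ≈ 0.14134.
n = log₂(7.0751) ≈ 2.8227 half-lives elapsed in 38.1 hours.
t½ = 38.1/2.8227 ≈ 13.498 hours.

13.5 hours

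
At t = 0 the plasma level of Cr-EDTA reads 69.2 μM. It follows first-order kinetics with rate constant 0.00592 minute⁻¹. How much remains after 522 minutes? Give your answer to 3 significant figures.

t½ = ln 2 / k = 0.69315 / 0.00592 ≈ 117.09 minutes.
Number of half-lives: n = 522/117.09 ≈ 4.4583.
Remaining = 69.2 × (1/2)^4.4583 = 69.2 × 0.045491 ≈ 3.148 μM.

3.15 μM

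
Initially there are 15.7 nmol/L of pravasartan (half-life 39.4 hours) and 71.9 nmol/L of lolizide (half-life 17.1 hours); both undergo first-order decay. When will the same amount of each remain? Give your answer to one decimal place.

66.3 hours

Set 15.7·(1/2)^(t/39.4) = 71.9·(1/2)^(t/17.1).
Taking log₂: log₂(15.7/71.9) = t·(1/39.4 − 1/17.1).
log₂(0.21836) = -2.1952; 1/39.4 − 1/17.1 = -0.033099.
t = -2.1952 / -0.033099 ≈ 66.323 hours.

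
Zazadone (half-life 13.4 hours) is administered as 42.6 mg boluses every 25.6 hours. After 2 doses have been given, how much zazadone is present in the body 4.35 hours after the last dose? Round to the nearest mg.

The 2 doses were given 29.95, 4.35 hours ago.
Total = 42.6·(1/2)^(29.95/13.4) + 42.6·(1/2)^(4.35/13.4)
      = 9.0487 + 34.016 ≈ 43.065 mg.

43 mg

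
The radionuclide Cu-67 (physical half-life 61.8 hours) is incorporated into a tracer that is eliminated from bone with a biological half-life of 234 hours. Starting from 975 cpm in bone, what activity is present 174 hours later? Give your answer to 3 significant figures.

82.7 cpm

1/t_eff = 1/t_phys + 1/t_biol = 1/61.8 + 1/234 = 0.020455 per hour.
t_eff = 61.8 × 234 / (61.8 + 234) ≈ 48.888 hours.
Remaining = 975 × (1/2)^(174/48.888) = 975 × (1/2)^3.5591 ≈ 82.718 cpm.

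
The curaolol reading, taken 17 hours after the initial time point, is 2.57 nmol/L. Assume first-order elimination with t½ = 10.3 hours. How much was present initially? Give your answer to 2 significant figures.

8.1 nmol/L

Number of half-lives elapsed: n = 17/10.3 ≈ 1.6505.
A₀ = A × 2^n = 2.57 × 2^1.6505 = 2.57 × 3.1394 ≈ 8.0682 nmol/L.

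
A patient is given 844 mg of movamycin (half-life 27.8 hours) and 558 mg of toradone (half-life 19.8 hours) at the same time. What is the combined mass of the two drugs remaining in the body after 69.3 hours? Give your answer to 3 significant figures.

199 mg

movamycin: 844 × (1/2)^(69.3/27.8) = 844 × (1/2)^2.4928 ≈ 149.95 mg.
toradone: 558 × (1/2)^(69.3/19.8) = 558 × (1/2)^3.5 ≈ 49.321 mg.
Total = 149.95 + 49.321 ≈ 199.27 mg.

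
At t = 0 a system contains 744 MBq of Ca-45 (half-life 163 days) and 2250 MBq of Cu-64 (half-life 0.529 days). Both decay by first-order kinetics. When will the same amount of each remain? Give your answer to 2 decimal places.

0.85 days

Set 744·(1/2)^(t/163) = 2250·(1/2)^(t/0.529).
Taking log₂: log₂(744/2250) = t·(1/163 − 1/0.529).
log₂(0.33067) = -1.5966; 1/163 − 1/0.529 = -1.8842.
t = -1.5966 / -1.8842 ≈ 0.84733 days.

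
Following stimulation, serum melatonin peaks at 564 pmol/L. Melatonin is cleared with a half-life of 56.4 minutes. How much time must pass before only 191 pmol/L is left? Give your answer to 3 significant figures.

Fraction remaining = 191/564 ≈ 0.33865.
n = log₂(564/191) = ln(2.9529)/ln 2 ≈ 1.5621 half-lives.
t = n × t½ = 1.5621 × 56.4 ≈ 88.104 minutes.

88.1 minutes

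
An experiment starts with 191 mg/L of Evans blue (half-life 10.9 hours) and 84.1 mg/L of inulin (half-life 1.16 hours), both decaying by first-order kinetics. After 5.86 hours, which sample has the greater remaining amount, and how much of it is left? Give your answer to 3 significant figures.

Evans blue, 132 mg/L

Evans blue: 191 × (1/2)^0.53761 ≈ 131.58 mg/L.
inulin: 84.1 × (1/2)^5.0517 ≈ 2.5356 mg/L.
Evans blue has more remaining, at ≈ 131.58 mg/L.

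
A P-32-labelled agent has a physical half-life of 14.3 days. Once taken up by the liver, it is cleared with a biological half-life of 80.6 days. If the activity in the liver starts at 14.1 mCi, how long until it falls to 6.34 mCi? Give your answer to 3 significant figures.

14.0 days

1/t_eff = 1/t_phys + 1/t_biol = 1/14.3 + 1/80.6 = 0.082337 per day.
t_eff = 14.3 × 80.6 / (14.3 + 80.6) ≈ 12.145 days.
n = log₂(14.1/6.34) ≈ 1.1531; t = 1.1531 × 12.145 ≈ 14.005 days.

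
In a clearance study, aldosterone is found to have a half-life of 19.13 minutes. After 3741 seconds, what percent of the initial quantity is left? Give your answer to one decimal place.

3741 seconds = 62.35 minutes.
n = 62.35/19.13 ≈ 3.2593 half-lives.
Fraction remaining = (1/2)^3.2593 ≈ 0.10444, i.e. 10.444%.

10.4%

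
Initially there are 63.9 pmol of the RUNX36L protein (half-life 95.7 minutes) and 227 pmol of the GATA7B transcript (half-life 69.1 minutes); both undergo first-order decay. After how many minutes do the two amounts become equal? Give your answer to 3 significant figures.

Set 63.9·(1/2)^(t/95.7) = 227·(1/2)^(t/69.1).
Taking log₂: log₂(63.9/227) = t·(1/95.7 − 1/69.1).
log₂(0.2815) = -1.8288; 1/95.7 − 1/69.1 = -0.0040225.
t = -1.8288 / -0.0040225 ≈ 454.65 minutes.

455 minutes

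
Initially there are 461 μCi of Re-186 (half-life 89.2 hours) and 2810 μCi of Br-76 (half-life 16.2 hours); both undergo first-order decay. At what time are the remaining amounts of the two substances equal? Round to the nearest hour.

Set 461·(1/2)^(t/89.2) = 2810·(1/2)^(t/16.2).
Taking log₂: log₂(461/2810) = t·(1/89.2 − 1/16.2).
log₂(0.16406) = -2.6077; 1/89.2 − 1/16.2 = -0.050518.
t = -2.6077 / -0.050518 ≈ 51.62 hours.

52 hours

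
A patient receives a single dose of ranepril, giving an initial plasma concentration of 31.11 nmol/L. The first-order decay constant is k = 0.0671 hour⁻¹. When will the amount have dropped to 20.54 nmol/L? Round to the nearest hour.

t½ = ln 2 / k = 0.69315 / 0.0671 ≈ 10.33 hours.
Fraction remaining = 20.54/31.11 ≈ 0.66024.
n = log₂(31.11/20.54) = ln(1.5146)/ln 2 ≈ 0.59894 half-lives.
t = n × t½ = 0.59894 × 10.33 ≈ 6.1871 hours.

6 hours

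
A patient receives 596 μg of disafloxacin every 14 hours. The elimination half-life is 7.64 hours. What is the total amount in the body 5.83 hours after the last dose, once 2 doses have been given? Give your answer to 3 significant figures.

The 2 doses were given 19.83, 5.83 hours ago.
Total = 596·(1/2)^(19.83/7.64) + 596·(1/2)^(5.83/7.64)
      = 98.607 + 351.18 ≈ 449.79 μg.

450 μg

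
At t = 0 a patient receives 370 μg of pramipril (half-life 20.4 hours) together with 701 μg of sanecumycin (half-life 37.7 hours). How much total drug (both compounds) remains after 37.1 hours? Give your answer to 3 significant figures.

459 μg

pramipril: 370 × (1/2)^(37.1/20.4) = 370 × (1/2)^1.8186 ≈ 104.89 μg.
sanecumycin: 701 × (1/2)^(37.1/37.7) = 701 × (1/2)^0.98408 ≈ 354.39 μg.
Total = 104.89 + 354.39 ≈ 459.28 μg.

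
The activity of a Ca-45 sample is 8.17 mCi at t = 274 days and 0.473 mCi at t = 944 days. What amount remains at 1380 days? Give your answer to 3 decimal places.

0.074 mCi

Over Δt = 944 − 274 = 670 days, the level fell by a factor of 8.17/0.473 ≈ 17.273.
n = log₂(17.273) ≈ 4.1104 half-lives, so t½ = 670/4.1104 ≈ 163 days.
From t = 944 to t = 1380: 0.473 × (1/2)^((1380−944)/163) ≈ 0.074072 mCi.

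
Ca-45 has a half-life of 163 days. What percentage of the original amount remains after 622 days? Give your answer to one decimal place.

n = 622/163 ≈ 3.816 half-lives.
Fraction remaining = (1/2)^3.816 ≈ 0.071004, i.e. 7.1004%.

7.1%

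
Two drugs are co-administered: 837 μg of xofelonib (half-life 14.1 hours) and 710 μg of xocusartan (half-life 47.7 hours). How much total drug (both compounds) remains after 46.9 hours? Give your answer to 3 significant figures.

443 μg

xofelonib: 837 × (1/2)^(46.9/14.1) = 837 × (1/2)^3.3262 ≈ 83.45 μg.
xocusartan: 710 × (1/2)^(46.9/47.7) = 710 × (1/2)^0.98323 ≈ 359.15 μg.
Total = 83.45 + 359.15 ≈ 442.6 μg.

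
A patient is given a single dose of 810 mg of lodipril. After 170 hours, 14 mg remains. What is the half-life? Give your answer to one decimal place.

A/A₀ = 14/810 ≈ 0.017284.
n = log₂(57.857) ≈ 5.8544 half-lives elapsed in 170 hours.
t½ = 170/5.8544 ≈ 29.038 hours.

29.0 hours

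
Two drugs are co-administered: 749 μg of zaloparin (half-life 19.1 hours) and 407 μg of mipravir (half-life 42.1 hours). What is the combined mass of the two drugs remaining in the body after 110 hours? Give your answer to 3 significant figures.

zaloparin: 749 × (1/2)^(110/19.1) = 749 × (1/2)^5.7592 ≈ 13.829 μg.
mipravir: 407 × (1/2)^(110/42.1) = 407 × (1/2)^2.6128 ≈ 66.536 μg.
Total = 13.829 + 66.536 ≈ 80.365 μg.

80.4 μg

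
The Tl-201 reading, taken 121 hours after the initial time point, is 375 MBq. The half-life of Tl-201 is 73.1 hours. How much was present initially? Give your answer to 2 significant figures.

Number of half-lives elapsed: n = 121/73.1 ≈ 1.6553.
A₀ = A × 2^n = 375 × 2^1.6553 = 375 × 3.1498 ≈ 1181.2 MBq.

1200 MBq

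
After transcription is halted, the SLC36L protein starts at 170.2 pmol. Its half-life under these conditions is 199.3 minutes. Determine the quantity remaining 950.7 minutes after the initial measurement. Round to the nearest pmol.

6 pmol

Number of half-lives: n = 950.7/199.3 ≈ 4.7702.
Remaining = 170.2 × (1/2)^4.7702 = 170.2 × 0.036646 ≈ 6.2372 pmol.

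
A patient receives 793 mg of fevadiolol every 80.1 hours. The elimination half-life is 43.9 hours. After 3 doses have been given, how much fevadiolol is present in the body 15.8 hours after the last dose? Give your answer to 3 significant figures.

The 3 doses were given 176, 95.9, 15.8 hours ago.
Total = 793·(1/2)^(176/43.9) + 793·(1/2)^(95.9/43.9) + 793·(1/2)^(15.8/43.9)
      = 49.25 + 174.45 + 617.92 ≈ 841.62 mg.

842 mg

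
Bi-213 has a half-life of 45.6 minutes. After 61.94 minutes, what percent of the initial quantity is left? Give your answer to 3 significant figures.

39.0%

n = 61.94/45.6 ≈ 1.3583 half-lives.
Fraction remaining = (1/2)^1.3583 ≈ 0.39003, i.e. 39.003%.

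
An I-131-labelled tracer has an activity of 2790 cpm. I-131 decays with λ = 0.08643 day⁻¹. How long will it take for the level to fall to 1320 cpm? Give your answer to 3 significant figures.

8.66 days

t½ = ln 2 / λ = 0.69315 / 0.08643 ≈ 8.0198 days.
Fraction remaining = 1320/2790 ≈ 0.47312.
n = log₂(2790/1320) = ln(2.1136)/ln 2 ≈ 1.0797 half-lives.
t = n × t½ = 1.0797 × 8.0198 ≈ 8.6591 days.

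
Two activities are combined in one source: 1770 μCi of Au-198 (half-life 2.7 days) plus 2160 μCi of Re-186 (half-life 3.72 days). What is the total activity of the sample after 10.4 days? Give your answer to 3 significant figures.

Au-198: 1770 × (1/2)^(10.4/2.7) = 1770 × (1/2)^3.8519 ≈ 122.59 μCi.
Re-186: 2160 × (1/2)^(10.4/3.72) = 2160 × (1/2)^2.7957 ≈ 311.07 μCi.
Total = 122.59 + 311.07 ≈ 433.66 μCi.

434 μCi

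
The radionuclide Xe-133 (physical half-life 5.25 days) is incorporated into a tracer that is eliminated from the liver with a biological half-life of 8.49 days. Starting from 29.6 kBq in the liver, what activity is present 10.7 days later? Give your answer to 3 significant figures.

1/t_eff = 1/t_phys + 1/t_biol = 1/5.25 + 1/8.49 = 0.30826 per day.
t_eff = 5.25 × 8.49 / (5.25 + 8.49) ≈ 3.244 days.
Remaining = 29.6 × (1/2)^(10.7/3.244) = 29.6 × (1/2)^3.2984 ≈ 3.0087 kBq.

3.01 kBq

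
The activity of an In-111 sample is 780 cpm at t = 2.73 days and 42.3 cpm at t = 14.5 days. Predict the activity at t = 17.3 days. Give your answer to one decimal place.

21.1 cpm

Over Δt = 14.5 − 2.73 = 11.77 days, the level fell by a factor of 780/42.3 ≈ 18.44.
n = log₂(18.44) ≈ 4.2047 half-lives, so t½ = 11.77/4.2047 ≈ 2.7992 days.
From t = 14.5 to t = 17.3: 42.3 × (1/2)^((17.3−14.5)/2.7992) ≈ 21.146 cpm.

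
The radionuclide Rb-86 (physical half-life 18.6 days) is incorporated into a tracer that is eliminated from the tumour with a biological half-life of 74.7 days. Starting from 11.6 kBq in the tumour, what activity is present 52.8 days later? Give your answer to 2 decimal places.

1/t_eff = 1/t_phys + 1/t_biol = 1/18.6 + 1/74.7 = 0.06715 per day.
t_eff = 18.6 × 74.7 / (18.6 + 74.7) ≈ 14.892 days.
Remaining = 11.6 × (1/2)^(52.8/14.892) = 11.6 × (1/2)^3.5455 ≈ 0.99345 kBq.

0.99 kBq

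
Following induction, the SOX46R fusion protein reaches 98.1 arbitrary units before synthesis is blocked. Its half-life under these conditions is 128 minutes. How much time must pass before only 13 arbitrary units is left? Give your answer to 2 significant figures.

370 minutes

Fraction remaining = 13/98.1 ≈ 0.13252.
n = log₂(98.1/13) = ln(7.5462)/ln 2 ≈ 2.9157 half-lives.
t = n × t½ = 2.9157 × 128 ≈ 373.21 minutes.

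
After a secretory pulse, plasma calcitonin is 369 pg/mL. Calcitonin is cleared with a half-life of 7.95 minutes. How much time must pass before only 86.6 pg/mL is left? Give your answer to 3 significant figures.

16.6 minutes

Fraction remaining = 86.6/369 ≈ 0.23469.
n = log₂(369/86.6) = ln(4.261)/ln 2 ≈ 2.0912 half-lives.
t = n × t½ = 2.0912 × 7.95 ≈ 16.625 minutes.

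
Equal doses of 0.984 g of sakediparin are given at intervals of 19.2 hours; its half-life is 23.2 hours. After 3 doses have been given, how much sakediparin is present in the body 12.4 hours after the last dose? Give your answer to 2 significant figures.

1.3 g

The 3 doses were given 50.8, 31.6, 12.4 hours ago.
Total = 0.984·(1/2)^(50.8/23.2) + 0.984·(1/2)^(31.6/23.2) + 0.984·(1/2)^(12.4/23.2)
      = 0.2157 + 0.3828 + 0.67936 ≈ 1.2779 g.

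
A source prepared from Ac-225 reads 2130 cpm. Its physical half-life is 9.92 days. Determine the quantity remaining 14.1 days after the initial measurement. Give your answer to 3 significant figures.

795 cpm

Number of half-lives: n = 14.1/9.92 ≈ 1.4214.
Remaining = 2130 × (1/2)^1.4214 = 2130 × 0.37336 ≈ 795.25 cpm.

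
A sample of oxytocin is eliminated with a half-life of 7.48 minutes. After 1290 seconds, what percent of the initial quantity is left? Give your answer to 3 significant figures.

13.6%

1290 seconds = 21.5 minutes.
n = 21.5/7.48 ≈ 2.8743 half-lives.
Fraction remaining = (1/2)^2.8743 ≈ 0.13638, i.e. 13.638%.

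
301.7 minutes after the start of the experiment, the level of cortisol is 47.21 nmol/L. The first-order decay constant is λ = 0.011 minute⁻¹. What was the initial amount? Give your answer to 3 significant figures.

t½ = ln 2 / λ = 0.69315 / 0.011 ≈ 63.013 minutes.
Number of half-lives elapsed: n = 301.7/63.013 ≈ 4.7879.
A₀ = A × 2^n = 47.21 × 2^4.7879 = 47.21 × 27.624 ≈ 1304.1 nmol/L.

1300 nmol/L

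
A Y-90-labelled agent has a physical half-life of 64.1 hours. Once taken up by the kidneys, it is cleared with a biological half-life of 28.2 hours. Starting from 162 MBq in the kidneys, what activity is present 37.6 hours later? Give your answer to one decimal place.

42.8 MBq

1/t_eff = 1/t_phys + 1/t_biol = 1/64.1 + 1/28.2 = 0.051062 per hour.
t_eff = 64.1 × 28.2 / (64.1 + 28.2) ≈ 19.584 hours.
Remaining = 162 × (1/2)^(37.6/19.584) = 162 × (1/2)^1.9199 ≈ 42.812 MBq.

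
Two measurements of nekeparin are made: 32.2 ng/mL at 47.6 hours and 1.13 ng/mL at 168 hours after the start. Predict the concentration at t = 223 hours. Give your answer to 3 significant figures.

Over Δt = 168 − 47.6 = 120.4 hours, the level fell by a factor of 32.2/1.13 ≈ 28.496.
n = log₂(28.496) ≈ 4.8327 half-lives, so t½ = 120.4/4.8327 ≈ 24.914 hours.
From t = 168 to t = 223: 1.13 × (1/2)^((223−168)/24.914) ≈ 0.24464 ng/mL.

0.245 ng/mL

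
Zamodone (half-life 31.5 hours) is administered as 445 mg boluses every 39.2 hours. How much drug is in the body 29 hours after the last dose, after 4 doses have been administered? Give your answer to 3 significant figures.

The 4 doses were given 146.6, 107.4, 68.2, 29 hours ago.
Total = 445·(1/2)^(146.6/31.5) + 445·(1/2)^(107.4/31.5) + 445·(1/2)^(68.2/31.5) + 445·(1/2)^(29/31.5)
      = 17.676 + 41.878 + 99.222 + 235.08 ≈ 393.86 mg.

394 mg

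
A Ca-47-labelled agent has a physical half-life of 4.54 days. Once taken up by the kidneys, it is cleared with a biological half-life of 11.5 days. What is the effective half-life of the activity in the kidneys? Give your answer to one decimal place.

3.3 days

1/t_eff = 1/t_phys + 1/t_biol = 1/4.54 + 1/11.5 = 0.30722 per day.
t_eff = 4.54 × 11.5 / (4.54 + 11.5) ≈ 3.255 days.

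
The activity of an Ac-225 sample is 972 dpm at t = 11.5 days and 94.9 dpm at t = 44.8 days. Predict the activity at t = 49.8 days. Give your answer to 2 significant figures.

Over Δt = 44.8 − 11.5 = 33.3 days, the level fell by a factor of 972/94.9 ≈ 10.242.
n = log₂(10.242) ≈ 3.3565 half-lives, so t½ = 33.3/3.3565 ≈ 9.9211 days.
From t = 44.8 to t = 49.8: 94.9 × (1/2)^((49.8−44.8)/9.9211) ≈ 66.92 dpm.

67 dpm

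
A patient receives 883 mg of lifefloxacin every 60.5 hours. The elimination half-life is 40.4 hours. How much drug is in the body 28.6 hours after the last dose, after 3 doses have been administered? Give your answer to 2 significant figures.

The 3 doses were given 149.6, 89.1, 28.6 hours ago.
Total = 883·(1/2)^(149.6/40.4) + 883·(1/2)^(89.1/40.4) + 883·(1/2)^(28.6/40.4)
      = 67.804 + 191.45 + 540.57 ≈ 799.83 mg.

800 mg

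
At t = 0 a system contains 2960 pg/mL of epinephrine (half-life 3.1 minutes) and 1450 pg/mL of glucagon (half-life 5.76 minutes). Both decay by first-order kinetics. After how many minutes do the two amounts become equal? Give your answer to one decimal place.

Set 2960·(1/2)^(t/3.1) = 1450·(1/2)^(t/5.76).
Taking log₂: log₂(2960/1450) = t·(1/3.1 − 1/5.76).
log₂(2.0414) = 1.0295; 1/3.1 − 1/5.76 = 0.14897.
t = 1.0295 / 0.14897 ≈ 6.9111 minutes.

6.9 minutes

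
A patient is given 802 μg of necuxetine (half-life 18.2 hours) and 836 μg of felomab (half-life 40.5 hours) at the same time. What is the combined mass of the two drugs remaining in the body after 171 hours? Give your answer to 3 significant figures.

46.0 μg

necuxetine: 802 × (1/2)^(171/18.2) = 802 × (1/2)^9.3956 ≈ 1.1907 μg.
felomab: 836 × (1/2)^(171/40.5) = 836 × (1/2)^4.2222 ≈ 44.791 μg.
Total = 1.1907 + 44.791 ≈ 45.982 μg.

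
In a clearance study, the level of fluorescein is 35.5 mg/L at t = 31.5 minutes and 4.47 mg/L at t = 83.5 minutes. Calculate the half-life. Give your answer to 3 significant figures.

Over Δt = 83.5 − 31.5 = 52 minutes, the level fell by a factor of 35.5/4.47 ≈ 7.9418.
n = log₂(7.9418) ≈ 2.9895 half-lives, so t½ = 52/2.9895 ≈ 17.394 minutes.

17.4 minutes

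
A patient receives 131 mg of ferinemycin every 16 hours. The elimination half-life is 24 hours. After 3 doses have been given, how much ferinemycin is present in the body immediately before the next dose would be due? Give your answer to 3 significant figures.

The 3 doses were given 48, 32, 16 hours ago.
Total = 131·(1/2)^(48/24) + 131·(1/2)^(32/24) + 131·(1/2)^(16/24)
      = 32.75 + 51.987 + 82.525 ≈ 167.26 mg.

167 mg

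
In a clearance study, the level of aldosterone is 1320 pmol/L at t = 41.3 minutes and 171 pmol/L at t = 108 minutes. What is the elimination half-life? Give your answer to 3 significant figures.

Over Δt = 108 − 41.3 = 66.7 minutes, the level fell by a factor of 1320/171 ≈ 7.7193.
n = log₂(7.7193) ≈ 2.9485 half-lives, so t½ = 66.7/2.9485 ≈ 22.622 minutes.

22.6 minutes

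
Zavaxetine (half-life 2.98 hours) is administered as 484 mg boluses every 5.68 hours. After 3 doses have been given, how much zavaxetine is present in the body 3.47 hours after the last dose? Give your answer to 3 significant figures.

289 mg

The 3 doses were given 14.83, 9.15, 3.47 hours ago.
Total = 484·(1/2)^(14.83/2.98) + 484·(1/2)^(9.15/2.98) + 484·(1/2)^(3.47/2.98)
      = 15.373 + 57.616 + 215.93 ≈ 288.92 mg.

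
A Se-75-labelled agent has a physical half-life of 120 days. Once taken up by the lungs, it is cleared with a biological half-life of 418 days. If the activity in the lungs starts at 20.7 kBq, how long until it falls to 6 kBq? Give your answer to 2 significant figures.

170 days

1/t_eff = 1/t_phys + 1/t_biol = 1/120 + 1/418 = 0.010726 per day.
t_eff = 120 × 418 / (120 + 418) ≈ 93.234 days.
n = log₂(20.7/6) ≈ 1.7866; t = 1.7866 × 93.234 ≈ 166.57 days.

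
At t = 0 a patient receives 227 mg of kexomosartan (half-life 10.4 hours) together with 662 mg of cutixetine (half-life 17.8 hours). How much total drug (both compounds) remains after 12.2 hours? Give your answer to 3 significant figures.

512 mg

kexomosartan: 227 × (1/2)^(12.2/10.4) = 227 × (1/2)^1.1731 ≈ 100.67 mg.
cutixetine: 662 × (1/2)^(12.2/17.8) = 662 × (1/2)^0.68539 ≈ 411.66 mg.
Total = 100.67 + 411.66 ≈ 512.32 mg.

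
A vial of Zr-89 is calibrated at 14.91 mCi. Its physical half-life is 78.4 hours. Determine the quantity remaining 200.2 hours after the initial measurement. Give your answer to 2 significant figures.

Number of half-lives: n = 200.2/78.4 ≈ 2.5536.
Remaining = 14.91 × (1/2)^2.5536 = 14.91 × 0.17033 ≈ 2.5397 mCi.

2.5 mCi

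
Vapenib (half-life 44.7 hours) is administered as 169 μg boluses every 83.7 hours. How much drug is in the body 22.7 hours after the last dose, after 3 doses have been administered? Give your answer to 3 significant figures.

The 3 doses were given 190.1, 106.4, 22.7 hours ago.
Total = 169·(1/2)^(190.1/44.7) + 169·(1/2)^(106.4/44.7) + 169·(1/2)^(22.7/44.7)
      = 8.8648 + 32.459 + 118.85 ≈ 160.18 μg.

160 μg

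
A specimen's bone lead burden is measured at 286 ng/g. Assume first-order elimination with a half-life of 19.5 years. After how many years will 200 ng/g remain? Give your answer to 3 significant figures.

10.1 years

Fraction remaining = 200/286 ≈ 0.6993.
n = log₂(286/200) = ln(1.43)/ln 2 ≈ 0.51602 half-lives.
t = n × t½ = 0.51602 × 19.5 ≈ 10.062 years.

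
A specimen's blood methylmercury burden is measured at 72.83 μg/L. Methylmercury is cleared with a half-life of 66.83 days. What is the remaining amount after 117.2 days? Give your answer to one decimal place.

21.6 μg/L

Number of half-lives: n = 117.2/66.83 ≈ 1.7537.
Remaining = 72.83 × (1/2)^1.7537 = 72.83 × 0.29654 ≈ 21.597 μg/L.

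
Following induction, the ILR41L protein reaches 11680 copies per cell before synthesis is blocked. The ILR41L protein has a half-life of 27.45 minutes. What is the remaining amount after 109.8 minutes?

730 copies per cell

Elapsed time is 4 half-lives (109.8/27.45).
Each half-life halves the amount: 11680 × (1/2)^4 = 11680/16 = 730 copies per cell.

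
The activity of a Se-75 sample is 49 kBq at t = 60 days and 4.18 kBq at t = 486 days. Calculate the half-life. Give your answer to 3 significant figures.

Over Δt = 486 − 60 = 426 days, the level fell by a factor of 49/4.18 ≈ 11.722.
n = log₂(11.722) ≈ 3.5512 half-lives, so t½ = 426/3.5512 ≈ 119.96 days.

120 days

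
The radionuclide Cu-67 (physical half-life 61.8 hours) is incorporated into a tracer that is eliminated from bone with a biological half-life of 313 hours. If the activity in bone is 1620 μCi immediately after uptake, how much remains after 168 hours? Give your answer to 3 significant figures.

170 μCi

1/t_eff = 1/t_phys + 1/t_biol = 1/61.8 + 1/313 = 0.019376 per hour.
t_eff = 61.8 × 313 / (61.8 + 313) ≈ 51.61 hours.
Remaining = 1620 × (1/2)^(168/51.61) = 1620 × (1/2)^3.2552 ≈ 169.67 μCi.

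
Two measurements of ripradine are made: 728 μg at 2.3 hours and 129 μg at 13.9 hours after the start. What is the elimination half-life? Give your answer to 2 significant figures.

4.6 hours

Over Δt = 13.9 − 2.3 = 11.6 hours, the level fell by a factor of 728/129 ≈ 5.6434.
n = log₂(5.6434) ≈ 2.4966 half-lives, so t½ = 11.6/2.4966 ≈ 4.6464 hours.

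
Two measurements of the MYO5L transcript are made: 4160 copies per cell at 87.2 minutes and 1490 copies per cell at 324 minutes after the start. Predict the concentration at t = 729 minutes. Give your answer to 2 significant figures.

Over Δt = 324 − 87.2 = 236.8 minutes, the level fell by a factor of 4160/1490 ≈ 2.7919.
n = log₂(2.7919) ≈ 1.4813 half-lives, so t½ = 236.8/1.4813 ≈ 159.86 minutes.
From t = 324 to t = 729: 1490 × (1/2)^((729−324)/159.86) ≈ 257.37 copies per cell.

260 copies per cell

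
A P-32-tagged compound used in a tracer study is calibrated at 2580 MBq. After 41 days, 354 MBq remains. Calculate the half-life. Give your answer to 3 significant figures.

A/A₀ = 354/2580 ≈ 0.13721.
n = log₂(7.2881) ≈ 2.8655 half-lives elapsed in 41 days.
t½ = 41/2.8655 ≈ 14.308 days.

14.3 days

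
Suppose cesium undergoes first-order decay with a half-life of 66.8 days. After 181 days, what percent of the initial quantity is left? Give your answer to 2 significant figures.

15%

n = 181/66.8 ≈ 2.7096 half-lives.
Fraction remaining = (1/2)^2.7096 ≈ 0.15287, i.e. 15.287%.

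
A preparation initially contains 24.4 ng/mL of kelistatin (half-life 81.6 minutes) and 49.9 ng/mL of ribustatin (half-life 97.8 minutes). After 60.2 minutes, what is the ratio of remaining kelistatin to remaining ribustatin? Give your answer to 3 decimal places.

0.449

kelistatin: 24.4 × (1/2)^(60.2/81.6) = 24.4 × (1/2)^0.73775 ≈ 14.632 ng/mL.
ribustatin: 49.9 × (1/2)^(60.2/97.8) = 49.9 × (1/2)^0.61554 ≈ 32.569 ng/mL.
Ratio ≈ 14.632 / 32.569 ≈ 0.44926.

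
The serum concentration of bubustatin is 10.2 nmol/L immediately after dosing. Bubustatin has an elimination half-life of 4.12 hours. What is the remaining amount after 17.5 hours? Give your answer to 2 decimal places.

Number of half-lives: n = 17.5/4.12 ≈ 4.2476.
Remaining = 10.2 × (1/2)^4.2476 = 10.2 × 0.052645 ≈ 0.53697 nmol/L.

0.54 nmol/L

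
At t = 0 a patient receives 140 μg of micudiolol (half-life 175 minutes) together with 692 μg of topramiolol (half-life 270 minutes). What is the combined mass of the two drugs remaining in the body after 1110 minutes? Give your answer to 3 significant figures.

micudiolol: 140 × (1/2)^(1110/175) = 140 × (1/2)^6.3429 ≈ 1.7248 μg.
topramiolol: 692 × (1/2)^(1110/270) = 692 × (1/2)^4.1111 ≈ 40.044 μg.
Total = 1.7248 + 40.044 ≈ 41.769 μg.

41.8 μg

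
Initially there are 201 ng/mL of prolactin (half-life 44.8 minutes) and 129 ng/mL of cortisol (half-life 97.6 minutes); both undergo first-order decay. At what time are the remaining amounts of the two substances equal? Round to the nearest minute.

Set 201·(1/2)^(t/44.8) = 129·(1/2)^(t/97.6).
Taking log₂: log₂(201/129) = t·(1/44.8 − 1/97.6).
log₂(1.5581) = 0.63982; 1/44.8 − 1/97.6 = 0.012076.
t = 0.63982 / 0.012076 ≈ 52.985 minutes.

53 minutes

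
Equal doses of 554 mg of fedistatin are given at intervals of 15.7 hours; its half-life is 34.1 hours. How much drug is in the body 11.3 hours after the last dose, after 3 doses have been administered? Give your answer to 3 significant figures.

993 mg

The 3 doses were given 42.7, 27, 11.3 hours ago.
Total = 554·(1/2)^(42.7/34.1) + 554·(1/2)^(27/34.1) + 554·(1/2)^(11.3/34.1)
      = 232.57 + 320.01 + 440.31 ≈ 992.89 mg.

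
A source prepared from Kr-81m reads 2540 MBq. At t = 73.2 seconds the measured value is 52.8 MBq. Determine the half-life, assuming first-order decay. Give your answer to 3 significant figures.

13.1 seconds

A/A₀ = 52.8/2540 ≈ 0.020787.
n = log₂(48.106) ≈ 5.5881 half-lives elapsed in 73.2 seconds.
t½ = 73.2/5.5881 ≈ 13.099 seconds.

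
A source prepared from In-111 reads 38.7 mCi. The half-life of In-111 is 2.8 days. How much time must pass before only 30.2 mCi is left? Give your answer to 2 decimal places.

Fraction remaining = 30.2/38.7 ≈ 0.78036.
n = log₂(38.7/30.2) = ln(1.2815)/ln 2 ≈ 0.35779 half-lives.
t = n × t½ = 0.35779 × 2.8 ≈ 1.0018 days.

1.00 days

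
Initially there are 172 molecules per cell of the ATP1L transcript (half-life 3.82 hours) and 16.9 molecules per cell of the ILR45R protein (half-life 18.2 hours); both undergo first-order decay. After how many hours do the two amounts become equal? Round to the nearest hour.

Set 172·(1/2)^(t/3.82) = 16.9·(1/2)^(t/18.2).
Taking log₂: log₂(172/16.9) = t·(1/3.82 − 1/18.2).
log₂(10.178) = 3.3473; 1/3.82 − 1/18.2 = 0.20684.
t = 3.3473 / 0.20684 ≈ 16.183 hours.

16 hours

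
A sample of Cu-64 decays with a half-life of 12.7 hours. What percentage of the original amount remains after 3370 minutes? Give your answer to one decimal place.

3370 minutes = 56.1667 hours.
n = 56.1667/12.7 ≈ 4.4226 half-lives.
Fraction remaining = (1/2)^4.4226 ≈ 0.046631, i.e. 4.6631%.

4.7%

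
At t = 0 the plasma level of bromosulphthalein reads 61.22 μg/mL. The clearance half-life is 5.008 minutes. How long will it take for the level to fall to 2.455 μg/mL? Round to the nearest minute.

23 minutes

Fraction remaining = 2.455/61.22 ≈ 0.040101.
n = log₂(61.22/2.455) = ln(24.937)/ln 2 ≈ 4.6402 half-lives.
t = n × t½ = 4.6402 × 5.008 ≈ 23.238 minutes.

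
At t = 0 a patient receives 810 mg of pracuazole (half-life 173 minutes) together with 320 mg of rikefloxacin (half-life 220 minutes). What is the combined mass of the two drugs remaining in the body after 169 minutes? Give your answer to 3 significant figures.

599 mg

pracuazole: 810 × (1/2)^(169/173) = 810 × (1/2)^0.97688 ≈ 411.54 mg.
rikefloxacin: 320 × (1/2)^(169/220) = 320 × (1/2)^0.76818 ≈ 187.89 mg.
Total = 411.54 + 187.89 ≈ 599.43 mg.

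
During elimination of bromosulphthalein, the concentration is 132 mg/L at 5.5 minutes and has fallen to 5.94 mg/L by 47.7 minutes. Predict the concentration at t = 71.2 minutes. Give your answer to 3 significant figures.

1.06 mg/L

Over Δt = 47.7 − 5.5 = 42.2 minutes, the level fell by a factor of 132/5.94 ≈ 22.222.
n = log₂(22.222) ≈ 4.4739 half-lives, so t½ = 42.2/4.4739 ≈ 9.4324 minutes.
From t = 47.7 to t = 71.2: 5.94 × (1/2)^((71.2−47.7)/9.4324) ≈ 1.0563 mg/L.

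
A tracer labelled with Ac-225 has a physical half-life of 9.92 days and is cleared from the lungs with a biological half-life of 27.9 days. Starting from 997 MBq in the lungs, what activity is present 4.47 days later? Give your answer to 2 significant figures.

1/t_eff = 1/t_phys + 1/t_biol = 1/9.92 + 1/27.9 = 0.13665 per day.
t_eff = 9.92 × 27.9 / (9.92 + 27.9) ≈ 7.318 days.
Remaining = 997 × (1/2)^(4.47/7.318) = 997 × (1/2)^0.61082 ≈ 652.86 MBq.

650 MBq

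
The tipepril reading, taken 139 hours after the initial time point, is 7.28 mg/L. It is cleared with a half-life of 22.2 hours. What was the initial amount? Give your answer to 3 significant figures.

558 mg/L

Number of half-lives elapsed: n = 139/22.2 ≈ 6.2613.
A₀ = A × 2^n = 7.28 × 2^6.2613 = 7.28 × 76.706 ≈ 558.42 mg/L.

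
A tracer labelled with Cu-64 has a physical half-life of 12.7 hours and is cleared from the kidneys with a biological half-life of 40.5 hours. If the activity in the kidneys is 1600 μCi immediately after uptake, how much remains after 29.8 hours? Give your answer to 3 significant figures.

1/t_eff = 1/t_phys + 1/t_biol = 1/12.7 + 1/40.5 = 0.10343 per hour.
t_eff = 12.7 × 40.5 / (12.7 + 40.5) ≈ 9.6682 hours.
Remaining = 1600 × (1/2)^(29.8/9.6682) = 1600 × (1/2)^3.0823 ≈ 188.92 μCi.

189 μCi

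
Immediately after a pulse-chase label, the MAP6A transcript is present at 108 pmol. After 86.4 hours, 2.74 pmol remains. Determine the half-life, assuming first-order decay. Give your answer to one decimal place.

16.3 hours

A/A₀ = 2.74/108 ≈ 0.02537.
n = log₂(39.416) ≈ 5.3007 half-lives elapsed in 86.4 hours.
t½ = 86.4/5.3007 ≈ 16.3 hours.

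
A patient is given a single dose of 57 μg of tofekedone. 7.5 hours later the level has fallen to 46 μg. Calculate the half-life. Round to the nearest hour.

24 hours

A/A₀ = 46/57 ≈ 0.80702.
n = log₂(1.2391) ≈ 0.30933 half-lives elapsed in 7.5 hours.
t½ = 7.5/0.30933 ≈ 24.246 hours.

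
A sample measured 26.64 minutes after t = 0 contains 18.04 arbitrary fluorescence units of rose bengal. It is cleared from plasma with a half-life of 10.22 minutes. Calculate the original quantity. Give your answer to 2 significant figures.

Number of half-lives elapsed: n = 26.64/10.22 ≈ 2.6067.
A₀ = A × 2^n = 18.04 × 2^2.6067 = 18.04 × 6.0909 ≈ 109.88 arbitrary fluorescence units.

110 arbitrary fluorescence units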